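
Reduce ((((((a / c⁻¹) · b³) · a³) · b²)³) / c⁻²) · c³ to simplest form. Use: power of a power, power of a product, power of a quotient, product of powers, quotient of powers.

((((((a / c⁻¹) · b³) · a³) · b²)³) / c⁻²) · c³
= ((((((a / c⁻¹) · b³) · a³)³) · ((b²)³)) / c⁻²) · c³    [power of a product]
= ((((((a / c⁻¹) · b³)³) · ((a³)³)) · ((b²)³)) / c⁻²) · c³    [power of a product]
= ((((((a / c⁻¹)³) · ((b³)³)) · ((a³)³)) · ((b²)³)) / c⁻²) · c³    [power of a product]
= ((((((a³) / ((c⁻¹)³)) · ((b³)³)) · ((a³)³)) · ((b²)³)) / c⁻²) · c³    [power of a quotient]
= (((((a³ / c⁻³) · ((b³)³)) · ((a³)³)) · ((b²)³)) / c⁻²) · c³    [power of a power]
= (((((a³ / c⁻³) · b⁹) · ((a³)³)) · ((b²)³)) / c⁻²) · c³    [power of a power]
= (((((a³ / c⁻³) · b⁹) · a⁹) · ((b²)³)) / c⁻²) · c³    [power of a power]
= (((((a³ / c⁻³) · b⁹) · a⁹) · b⁶) / c⁻²) · c³    [power of a power]
= a¹²b¹⁵c⁸    [quotient of powers; product of powers]

a¹²b¹⁵c⁸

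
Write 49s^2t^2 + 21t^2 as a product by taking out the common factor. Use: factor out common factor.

7t^2(7s^2 + 3)

49s^2t^2 + 21t^2
= 7(7s^2t^2 + 3t^2)    [factor out 7]
= 7t^2(7s^2 + 3)    [factor out t^2]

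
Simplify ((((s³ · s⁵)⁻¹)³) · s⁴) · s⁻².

((((s³ · s⁵)⁻¹)³) · s⁴) · s⁻²
= (((s³ · s⁵)⁻³) · s⁴) · s⁻²    [power of a power]
= ((((s³)⁻³) · ((s⁵)⁻³)) · s⁴) · s⁻²    [power of a product]
= ((s⁻⁹ · ((s⁵)⁻³)) · s⁴) · s⁻²    [power of a power]
= ((s⁻⁹ · s⁻¹⁵) · s⁴) · s⁻²    [power of a power]
= (s⁻²⁴ · s⁴) · s⁻²    [product of powers]
= s⁻²⁰ · s⁻²    [product of powers]
= s⁻²²    [product of powers]

s⁻²²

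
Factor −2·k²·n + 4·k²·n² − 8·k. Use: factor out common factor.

2·k(−k·n + 2·k·n² − 4)

−2·k²·n + 4·k²·n² − 8·k
= 2(−k²·n + 2·k²·n² − 4·k)    [factor out 2]
= 2·k(−k·n + 2·k·n² − 4)    [factor out k]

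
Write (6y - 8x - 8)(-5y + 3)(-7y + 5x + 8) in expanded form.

210y³ - 430xy² - 646y² + 778xy + 632y + 200x²y - 120x² - 312x - 192

(6y - 8x - 8)(-5y + 3)(-7y + 5x + 8)
= (-30y² + 18y + 40xy - 24x + 40y - 24)(-7y + 5x + 8)    [distributive law]
= (-30y² + 58y + 40xy - 24x - 24)(-7y + 5x + 8)    [combine like terms]
= 210y³ - 150xy² - 240y² - 406y² + 290xy + 464y - 280xy² + 200x²y + 320xy + 168xy - 120x² - 192x + 168y - 120x - 192    [distributive law]
= 210y³ - 430xy² - 646y² + 778xy + 632y + 200x²y - 120x² - 312x - 192    [combine like terms]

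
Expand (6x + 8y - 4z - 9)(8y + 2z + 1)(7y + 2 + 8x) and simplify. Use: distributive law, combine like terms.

848xy^2 - 374xy + 384x^2y - 44xyz - 152xz + 96x^2z - 60x + 48x^2 + 448y^3 - 320y^2 - 112y^2z - 186yz - 191y - 56yz^2 - 16z^2 - 64xz^2 - 44z - 18

(6x + 8y - 4z - 9)(8y + 2z + 1)(7y + 2 + 8x)
= (48xy + 12xz + 6x + 64y^2 + 16yz + 8y - 32yz - 8z^2 - 4z - 72y - 18z - 9)(7y + 2 + 8x)    [distributive law]
= (48xy + 12xz + 6x + 64y^2 - 16yz - 64y - 8z^2 - 22z - 9)(7y + 2 + 8x)    [combine like terms]
= 336xy^2 + 96xy + 384x^2y + 84xyz + 24xz + 96x^2z + 42xy + 12x + 48x^2 + 448y^3 + 128y^2 + 512xy^2 - 112y^2z - 32yz - 128xyz - 448y^2 - 128y - 512xy - 56yz^2 - 16z^2 - 64xz^2 - 154yz - 44z - 176xz - 63y - 18 - 72x    [distributive law]
= 848xy^2 - 374xy + 384x^2y - 44xyz - 152xz + 96x^2z - 60x + 48x^2 + 448y^3 - 320y^2 - 112y^2z - 186yz - 191y - 56yz^2 - 16z^2 - 64xz^2 - 44z - 18    [combine like terms]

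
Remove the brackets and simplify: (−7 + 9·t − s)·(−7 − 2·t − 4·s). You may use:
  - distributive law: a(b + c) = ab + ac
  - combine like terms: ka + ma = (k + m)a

(−7 + 9·t − s)·(−7 − 2·t − 4·s)
= 49 + 14·t + 28·s − 63·t − 18·t² − 36·s·t + 7·s + 2·s·t + 4·s²    [distributive law]
= 49 − 49·t + 35·s − 18·t² − 34·s·t + 4·s²    [combine like terms]

49 − 49·t + 35·s − 18·t² − 34·s·t + 4·s²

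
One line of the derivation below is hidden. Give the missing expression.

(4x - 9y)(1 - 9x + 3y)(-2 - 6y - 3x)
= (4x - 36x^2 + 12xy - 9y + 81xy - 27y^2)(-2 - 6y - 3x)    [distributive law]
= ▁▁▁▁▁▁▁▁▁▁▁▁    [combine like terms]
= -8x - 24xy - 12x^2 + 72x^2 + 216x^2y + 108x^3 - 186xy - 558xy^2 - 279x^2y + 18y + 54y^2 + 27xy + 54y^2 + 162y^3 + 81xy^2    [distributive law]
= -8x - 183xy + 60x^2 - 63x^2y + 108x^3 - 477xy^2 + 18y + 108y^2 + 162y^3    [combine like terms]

By combine like terms:

(4x - 36x^2 + 93xy - 9y - 27y^2)(-2 - 6y - 3x)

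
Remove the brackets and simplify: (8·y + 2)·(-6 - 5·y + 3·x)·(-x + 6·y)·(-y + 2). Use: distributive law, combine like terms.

274·x·y^2 + 176·x·y - 132·y^3 - 624·y^2 - 184·x·y^3 + 240·y^4 + 24·x^2·y^2 - 42·x^2·y + 24·x - 144·y - 12·x^2

(8·y + 2)·(-6 - 5·y + 3·x)·(-x + 6·y)·(-y + 2)
= (-48·y - 40·y^2 + 24·x·y - 12 - 10·y + 6·x)·(-x + 6·y)·(-y + 2)    [distributive law]
= (-58·y - 40·y^2 + 24·x·y - 12 + 6·x)·(-x + 6·y)·(-y + 2)    [combine like terms]
= (58·x·y - 348·y^2 + 40·x·y^2 - 240·y^3 - 24·x^2·y + 144·x·y^2 + 12·x - 72·y - 6·x^2 + 36·x·y)·(-y + 2)    [distributive law]
= (94·x·y - 348·y^2 + 184·x·y^2 - 240·y^3 - 24·x^2·y + 12·x - 72·y - 6·x^2)·(-y + 2)    [combine like terms]
= -94·x·y^2 + 188·x·y + 348·y^3 - 696·y^2 - 184·x·y^3 + 368·x·y^2 + 240·y^4 - 480·y^3 + 24·x^2·y^2 - 48·x^2·y - 12·x·y + 24·x + 72·y^2 - 144·y + 6·x^2·y - 12·x^2    [distributive law]
= 274·x·y^2 + 176·x·y - 132·y^3 - 624·y^2 - 184·x·y^3 + 240·y^4 + 24·x^2·y^2 - 42·x^2·y + 24·x - 144·y - 12·x^2    [combine like terms]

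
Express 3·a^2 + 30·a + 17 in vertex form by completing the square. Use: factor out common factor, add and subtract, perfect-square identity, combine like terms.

3·a^2 + 30·a + 17
= 3(a^2 + 10·a) + 17    [factor out 3 from the a-terms]
= 3(a^2 + 10·a + 25 - 25) + 17    [add and subtract 25 inside the bracket]
= 3(a + 5)^2 - 75 + 17    [perfect-square identity]
= 3(a + 5)^2 - 58    [combine constants]

3(a + 5)^2 - 58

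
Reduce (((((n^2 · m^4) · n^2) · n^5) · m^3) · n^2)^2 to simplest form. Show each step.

m^14n^22

(((((n^2 · m^4) · n^2) · n^5) · m^3) · n^2)^2
= (((((n^2 · m^4) · n^2) · n^5) · m^3)^2) · ((n^2)^2)    [power of a product]
= (((((n^2 · m^4) · n^2) · n^5)^2) · ((m^3)^2)) · ((n^2)^2)    [power of a product]
= (((((n^2 · m^4) · n^2)^2) · ((n^5)^2)) · ((m^3)^2)) · ((n^2)^2)    [power of a product]
= (((((n^2 · m^4)^2) · ((n^2)^2)) · ((n^5)^2)) · ((m^3)^2)) · ((n^2)^2)    [power of a product]
= ((((((n^2)^2) · ((m^4)^2)) · ((n^2)^2)) · ((n^5)^2)) · ((m^3)^2)) · ((n^2)^2)    [power of a product]
= ((((n^4 · ((m^4)^2)) · ((n^2)^2)) · ((n^5)^2)) · ((m^3)^2)) · ((n^2)^2)    [power of a power]
= ((((n^4 · m^8) · ((n^2)^2)) · ((n^5)^2)) · ((m^3)^2)) · ((n^2)^2)    [power of a power]
= ((((n^4 · m^8) · n^4) · ((n^5)^2)) · ((m^3)^2)) · ((n^2)^2)    [power of a power]
= ((((n^4 · m^8) · n^4) · n^10) · ((m^3)^2)) · ((n^2)^2)    [power of a power]
= ((((n^4 · m^8) · n^4) · n^10) · m^6) · ((n^2)^2)    [power of a power]
= ((((n^4 · m^8) · n^4) · n^10) · m^6) · n^4    [power of a power]
= m^14n^22    [product of powers]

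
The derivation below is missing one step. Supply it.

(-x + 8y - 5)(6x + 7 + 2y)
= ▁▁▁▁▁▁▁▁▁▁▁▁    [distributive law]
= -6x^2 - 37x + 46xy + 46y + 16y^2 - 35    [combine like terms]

By distributive law:

-6x^2 - 7x - 2xy + 48xy + 56y + 16y^2 - 30x - 35 - 10y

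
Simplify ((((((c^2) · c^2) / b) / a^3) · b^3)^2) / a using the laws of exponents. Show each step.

((((((c^2) · c^2) / b) / a^3) · b^3)^2) / a
= ((((((c^2) · c^2) / b) / a^3)^2) · ((b^3)^2)) / a    [power of a product]
= ((((((c^2) · c^2) / b)^2) / ((a^3)^2)) · ((b^3)^2)) / a    [power of a quotient]
= ((((((c^2) · c^2)^2) / (b^2)) / ((a^3)^2)) · ((b^3)^2)) / a    [power of a quotient]
= ((((((c^2)^2) · ((c^2)^2)) / (b^2)) / ((a^3)^2)) · ((b^3)^2)) / a    [power of a product]
= (((((c^4) · ((c^2)^2)) / (b^2)) / ((a^3)^2)) · ((b^3)^2)) / a    [power of a power]
= ((((c^4 · c^4) / (b^2)) / ((a^3)^2)) · ((b^3)^2)) / a    [power of a power]
= (((c^8 / (b^2)) / ((a^3)^2)) · ((b^3)^2)) / a    [product of powers]
= (((c^8 / b^2) / a^6) · ((b^3)^2)) / a    [power of a power]
= (((c^8 / b^2) / a^6) · b^6) / a    [power of a power]
= a^(-7)b^4c^8    [quotient of powers; product of powers]

a^(-7)b^4c^8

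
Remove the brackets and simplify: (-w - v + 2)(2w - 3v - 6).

(-w - v + 2)(2w - 3v - 6)
= -2w^2 + 3vw + 6w - 2vw + 3v^2 + 6v + 4w - 6v - 12    [distributive law]
= -2w^2 + vw + 10w + 3v^2 - 12    [combine like terms]

-2w^2 + vw + 10w + 3v^2 - 12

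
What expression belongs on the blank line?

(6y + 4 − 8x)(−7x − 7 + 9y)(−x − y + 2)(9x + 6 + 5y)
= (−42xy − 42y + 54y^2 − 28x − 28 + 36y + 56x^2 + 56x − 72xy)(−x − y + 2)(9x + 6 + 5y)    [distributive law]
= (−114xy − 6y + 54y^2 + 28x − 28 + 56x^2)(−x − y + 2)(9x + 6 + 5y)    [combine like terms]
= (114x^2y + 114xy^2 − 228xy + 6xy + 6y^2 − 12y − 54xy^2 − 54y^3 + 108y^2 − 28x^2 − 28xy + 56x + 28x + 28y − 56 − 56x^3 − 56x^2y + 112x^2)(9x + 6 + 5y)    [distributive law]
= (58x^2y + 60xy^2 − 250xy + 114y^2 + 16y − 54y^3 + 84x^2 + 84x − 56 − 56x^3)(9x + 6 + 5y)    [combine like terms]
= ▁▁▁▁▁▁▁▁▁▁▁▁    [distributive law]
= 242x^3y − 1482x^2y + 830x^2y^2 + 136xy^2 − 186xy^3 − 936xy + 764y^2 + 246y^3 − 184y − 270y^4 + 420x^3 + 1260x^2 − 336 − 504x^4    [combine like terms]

By distributive law:

522x^3y + 348x^2y + 290x^2y^2 + 540x^2y^2 + 360xy^2 + 300xy^3 − 2250x^2y − 1500xy − 1250xy^2 + 1026xy^2 + 684y^2 + 570y^3 + 144xy + 96y + 80y^2 − 486xy^3 − 324y^3 − 270y^4 + 756x^3 + 504x^2 + 420x^2y + 756x^2 + 504x + 420xy − 504x − 336 − 280y − 504x^4 − 336x^3 − 280x^3y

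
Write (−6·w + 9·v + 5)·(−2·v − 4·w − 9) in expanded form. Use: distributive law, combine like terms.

−24·v·w + 24·w^2 + 34·w − 18·v^2 − 91·v − 45

(−6·w + 9·v + 5)·(−2·v − 4·w − 9)
= 12·v·w + 24·w^2 + 54·w − 18·v^2 − 36·v·w − 81·v − 10·v − 20·w − 45    [distributive law]
= −24·v·w + 24·w^2 + 34·w − 18·v^2 − 91·v − 45    [combine like terms]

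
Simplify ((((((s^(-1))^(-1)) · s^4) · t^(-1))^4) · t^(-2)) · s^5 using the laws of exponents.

s^25·t^(-6)

((((((s^(-1))^(-1)) · s^4) · t^(-1))^4) · t^(-2)) · s^5
= ((((((s^(-1))^(-1)) · s^4)^4) · ((t^(-1))^4)) · t^(-2)) · s^5    [power of a product]
= ((((((s^(-1))^(-1))^4) · ((s^4)^4)) · ((t^(-1))^4)) · t^(-2)) · s^5    [power of a product]
= (((((s^(-1))^(-4)) · ((s^4)^4)) · ((t^(-1))^4)) · t^(-2)) · s^5    [power of a power]
= (((s^4 · ((s^4)^4)) · ((t^(-1))^4)) · t^(-2)) · s^5    [power of a power]
= (((s^4 · s^16) · ((t^(-1))^4)) · t^(-2)) · s^5    [power of a power]
= ((s^20 · ((t^(-1))^4)) · t^(-2)) · s^5    [product of powers]
= ((s^20 · t^(-4)) · t^(-2)) · s^5    [power of a power]
= s^25·t^(-6)    [product of powers]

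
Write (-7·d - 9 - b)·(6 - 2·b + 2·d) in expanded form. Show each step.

-60·d + 12·b·d - 14·d^2 - 54 + 12·b + 2·b^2

(-7·d - 9 - b)·(6 - 2·b + 2·d)
= -42·d + 14·b·d - 14·d^2 - 54 + 18·b - 18·d - 6·b + 2·b^2 - 2·b·d    [distributive law]
= -60·d + 12·b·d - 14·d^2 - 54 + 12·b + 2·b^2    [combine like terms]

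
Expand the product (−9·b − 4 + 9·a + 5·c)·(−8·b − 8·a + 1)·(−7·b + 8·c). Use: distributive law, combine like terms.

−504·b³ + 856·b²·c − 161·b² + 149·b·c − 287·a·b + 328·a·c + 28·b − 32·c + 504·a²·b − 576·a²·c − 320·b·c² + 280·a·b·c − 320·a·c² + 40·c²

(−9·b − 4 + 9·a + 5·c)·(−8·b − 8·a + 1)·(−7·b + 8·c)
= (72·b² + 72·a·b − 9·b + 32·b + 32·a − 4 − 72·a·b − 72·a² + 9·a − 40·b·c − 40·a·c + 5·c)·(−7·b + 8·c)    [distributive law]
= (72·b² + 23·b + 41·a − 4 − 72·a² − 40·b·c − 40·a·c + 5·c)·(−7·b + 8·c)    [combine like terms]
= −504·b³ + 576·b²·c − 161·b² + 184·b·c − 287·a·b + 328·a·c + 28·b − 32·c + 504·a²·b − 576·a²·c + 280·b²·c − 320·b·c² + 280·a·b·c − 320·a·c² − 35·b·c + 40·c²    [distributive law]
= −504·b³ + 856·b²·c − 161·b² + 149·b·c − 287·a·b + 328·a·c + 28·b − 32·c + 504·a²·b − 576·a²·c − 320·b·c² + 280·a·b·c − 320·a·c² + 40·c²    [combine like terms]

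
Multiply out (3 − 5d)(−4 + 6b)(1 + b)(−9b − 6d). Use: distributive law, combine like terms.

(3 − 5d)(−4 + 6b)(1 + b)(−9b − 6d)
= (−12 + 18b + 20d − 30bd)(1 + b)(−9b − 6d)    [distributive law]
= (−12 − 12b + 18b + 18b² + 20d + 20bd − 30bd − 30b²d)(−9b − 6d)    [distributive law]
= (−12 + 6b + 18b² + 20d − 10bd − 30b²d)(−9b − 6d)    [combine like terms]
= 108b + 72d − 54b² − 36bd − 162b³ − 108b²d − 180bd − 120d² + 90b²d + 60bd² + 270b³d + 180b²d²    [distributive law]
= 108b + 72d − 54b² − 216bd − 162b³ − 18b²d − 120d² + 60bd² + 270b³d + 180b²d²    [combine like terms]

108b + 72d − 54b² − 216bd − 162b³ − 18b²d − 120d² + 60bd² + 270b³d + 180b²d²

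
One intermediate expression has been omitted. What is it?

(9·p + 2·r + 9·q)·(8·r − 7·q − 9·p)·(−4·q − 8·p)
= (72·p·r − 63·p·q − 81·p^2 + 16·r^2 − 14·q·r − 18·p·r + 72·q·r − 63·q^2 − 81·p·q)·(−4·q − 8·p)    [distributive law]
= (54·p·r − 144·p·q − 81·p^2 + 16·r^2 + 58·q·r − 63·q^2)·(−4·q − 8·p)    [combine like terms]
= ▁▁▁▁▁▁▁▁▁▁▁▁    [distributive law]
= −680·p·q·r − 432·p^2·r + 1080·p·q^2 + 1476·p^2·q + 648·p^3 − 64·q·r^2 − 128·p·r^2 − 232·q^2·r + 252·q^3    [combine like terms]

Applying distributive law to the line above:

−216·p·q·r − 432·p^2·r + 576·p·q^2 + 1152·p^2·q + 324·p^2·q + 648·p^3 − 64·q·r^2 − 128·p·r^2 − 232·q^2·r − 464·p·q·r + 252·q^3 + 504·p·q^2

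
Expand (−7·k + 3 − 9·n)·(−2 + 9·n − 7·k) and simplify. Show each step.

−7·k + 49·k² − 6 + 45·n − 81·n²

(−7·k + 3 − 9·n)·(−2 + 9·n − 7·k)
= 14·k − 63·k·n + 49·k² − 6 + 27·n − 21·k + 18·n − 81·n² + 63·k·n    [distributive law]
= −7·k + 49·k² − 6 + 45·n − 81·n²    [combine like terms]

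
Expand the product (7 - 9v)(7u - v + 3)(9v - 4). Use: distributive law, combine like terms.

(7 - 9v)(7u - v + 3)(9v - 4)
= (49u - 7v + 21 - 63uv + 9v^2 - 27v)(9v - 4)    [distributive law]
= (49u - 34v + 21 - 63uv + 9v^2)(9v - 4)    [combine like terms]
= 441uv - 196u - 306v^2 + 136v + 189v - 84 - 567uv^2 + 252uv + 81v^3 - 36v^2    [distributive law]
= 693uv - 196u - 342v^2 + 325v - 84 - 567uv^2 + 81v^3    [combine like terms]

693uv - 196u - 342v^2 + 325v - 84 - 567uv^2 + 81v^3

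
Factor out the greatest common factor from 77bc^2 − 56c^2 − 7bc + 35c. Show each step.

7c(11bc − 8c − b + 5)

77bc^2 − 56c^2 − 7bc + 35c
= 7(11bc^2 − 8c^2 − bc + 5c)    [factor out 7]
= 7c(11bc − 8c − b + 5)    [factor out c]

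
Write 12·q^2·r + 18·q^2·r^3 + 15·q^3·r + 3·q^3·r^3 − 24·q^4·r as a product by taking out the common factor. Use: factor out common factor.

12·q^2·r + 18·q^2·r^3 + 15·q^3·r + 3·q^3·r^3 − 24·q^4·r
= 3(4·q^2·r + 6·q^2·r^3 + 5·q^3·r + q^3·r^3 − 8·q^4·r)    [factor out 3]
= 3·q^2·r(4 + 6·r^2 + 5·q + q·r^2 − 8·q^2)    [factor out q^2·r]

3·q^2·r(4 + 6·r^2 + 5·q + q·r^2 − 8·q^2)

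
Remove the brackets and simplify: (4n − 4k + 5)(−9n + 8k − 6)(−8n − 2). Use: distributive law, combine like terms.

(4n − 4k + 5)(−9n + 8k − 6)(−8n − 2)
= (−36n² + 32kn − 24n + 36kn − 32k² + 24k − 45n + 40k − 30)(−8n − 2)    [distributive law]
= (−36n² + 68kn − 69n − 32k² + 64k − 30)(−8n − 2)    [combine like terms]
= 288n³ + 72n² − 544kn² − 136kn + 552n² + 138n + 256k²n + 64k² − 512kn − 128k + 240n + 60    [distributive law]
= 288n³ + 624n² − 544kn² − 648kn + 378n + 256k²n + 64k² − 128k + 60    [combine like terms]

288n³ + 624n² − 544kn² − 648kn + 378n + 256k²n + 64k² − 128k + 60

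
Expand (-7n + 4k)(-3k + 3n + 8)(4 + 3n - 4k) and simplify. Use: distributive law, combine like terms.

452kn + 183kn^2 - 168k^2n - 252n^2 - 63n^3 - 224n - 176k^2 + 48k^3 + 128k

(-7n + 4k)(-3k + 3n + 8)(4 + 3n - 4k)
= (21kn - 21n^2 - 56n - 12k^2 + 12kn + 32k)(4 + 3n - 4k)    [distributive law]
= (33kn - 21n^2 - 56n - 12k^2 + 32k)(4 + 3n - 4k)    [combine like terms]
= 132kn + 99kn^2 - 132k^2n - 84n^2 - 63n^3 + 84kn^2 - 224n - 168n^2 + 224kn - 48k^2 - 36k^2n + 48k^3 + 128k + 96kn - 128k^2    [distributive law]
= 452kn + 183kn^2 - 168k^2n - 252n^2 - 63n^3 - 224n - 176k^2 + 48k^3 + 128k    [combine like terms]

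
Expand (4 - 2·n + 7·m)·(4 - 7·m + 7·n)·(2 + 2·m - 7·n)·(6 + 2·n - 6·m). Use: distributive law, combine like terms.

192 - 368·n + 1492·m·n - 780·m^2 - 1152·n^2 - 1474·m·n^2 + 1622·m^2·n + 252·n^3 + 3752·m^2·n^2 - 3010·m^3·n - 1526·m·n^3 + 196·n^4 + 588·m^4

(4 - 2·n + 7·m)·(4 - 7·m + 7·n)·(2 + 2·m - 7·n)·(6 + 2·n - 6·m)
= (16 - 28·m + 28·n - 8·n + 14·m·n - 14·n^2 + 28·m - 49·m^2 + 49·m·n)·(2 + 2·m - 7·n)·(6 + 2·n - 6·m)    [distributive law]
= (16 + 20·n + 63·m·n - 14·n^2 - 49·m^2)·(2 + 2·m - 7·n)·(6 + 2·n - 6·m)    [combine like terms]
= (32 + 32·m - 112·n + 40·n + 40·m·n - 140·n^2 + 126·m·n + 126·m^2·n - 441·m·n^2 - 28·n^2 - 28·m·n^2 + 98·n^3 - 98·m^2 - 98·m^3 + 343·m^2·n)·(6 + 2·n - 6·m)    [distributive law]
= (32 + 32·m - 72·n + 166·m·n - 168·n^2 + 469·m^2·n - 469·m·n^2 + 98·n^3 - 98·m^2 - 98·m^3)·(6 + 2·n - 6·m)    [combine like terms]
= 192 + 64·n - 192·m + 192·m + 64·m·n - 192·m^2 - 432·n - 144·n^2 + 432·m·n + 996·m·n + 332·m·n^2 - 996·m^2·n - 1008·n^2 - 336·n^3 + 1008·m·n^2 + 2814·m^2·n + 938·m^2·n^2 - 2814·m^3·n - 2814·m·n^2 - 938·m·n^3 + 2814·m^2·n^2 + 588·n^3 + 196·n^4 - 588·m·n^3 - 588·m^2 - 196·m^2·n + 588·m^3 - 588·m^3 - 196·m^3·n + 588·m^4    [distributive law]
= 192 - 368·n + 1492·m·n - 780·m^2 - 1152·n^2 - 1474·m·n^2 + 1622·m^2·n + 252·n^3 + 3752·m^2·n^2 - 3010·m^3·n - 1526·m·n^3 + 196·n^4 + 588·m^4    [combine like terms]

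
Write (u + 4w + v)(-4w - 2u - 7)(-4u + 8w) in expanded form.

(u + 4w + v)(-4w - 2u - 7)(-4u + 8w)
= (-4uw - 2u² - 7u - 16w² - 8uw - 28w - 4vw - 2uv - 7v)(-4u + 8w)    [distributive law]
= (-12uw - 2u² - 7u - 16w² - 28w - 4vw - 2uv - 7v)(-4u + 8w)    [combine like terms]
= 48u²w - 96uw² + 8u³ - 16u²w + 28u² - 56uw + 64uw² - 128w³ + 112uw - 224w² + 16uvw - 32vw² + 8u²v - 16uvw + 28uv - 56vw    [distributive law]
= 32u²w - 32uw² + 8u³ + 28u² + 56uw - 128w³ - 224w² - 32vw² + 8u²v + 28uv - 56vw    [combine like terms]

32u²w - 32uw² + 8u³ + 28u² + 56uw - 128w³ - 224w² - 32vw² + 8u²v + 28uv - 56vw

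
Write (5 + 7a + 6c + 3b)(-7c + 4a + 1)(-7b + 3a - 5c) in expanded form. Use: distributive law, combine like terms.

(5 + 7a + 6c + 3b)(-7c + 4a + 1)(-7b + 3a - 5c)
= (-35c + 20a + 5 - 49ac + 28a^2 + 7a - 42c^2 + 24ac + 6c - 21bc + 12ab + 3b)(-7b + 3a - 5c)    [distributive law]
= (-29c + 27a + 5 - 25ac + 28a^2 - 42c^2 - 21bc + 12ab + 3b)(-7b + 3a - 5c)    [combine like terms]
= 203bc - 87ac + 145c^2 - 189ab + 81a^2 - 135ac - 35b + 15a - 25c + 175abc - 75a^2c + 125ac^2 - 196a^2b + 84a^3 - 140a^2c + 294bc^2 - 126ac^2 + 210c^3 + 147b^2c - 63abc + 105bc^2 - 84ab^2 + 36a^2b - 60abc - 21b^2 + 9ab - 15bc    [distributive law]
= 188bc - 222ac + 145c^2 - 180ab + 81a^2 - 35b + 15a - 25c + 52abc - 215a^2c - ac^2 - 160a^2b + 84a^3 + 399bc^2 + 210c^3 + 147b^2c - 84ab^2 - 21b^2    [combine like terms]

188bc - 222ac + 145c^2 - 180ab + 81a^2 - 35b + 15a - 25c + 52abc - 215a^2c - ac^2 - 160a^2b + 84a^3 + 399bc^2 + 210c^3 + 147b^2c - 84ab^2 - 21b^2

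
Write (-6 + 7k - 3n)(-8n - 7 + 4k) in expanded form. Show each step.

(-6 + 7k - 3n)(-8n - 7 + 4k)
= 48n + 42 - 24k - 56kn - 49k + 28k^2 + 24n^2 + 21n - 12kn    [distributive law]
= 69n + 42 - 73k - 68kn + 28k^2 + 24n^2    [combine like terms]

69n + 42 - 73k - 68kn + 28k^2 + 24n^2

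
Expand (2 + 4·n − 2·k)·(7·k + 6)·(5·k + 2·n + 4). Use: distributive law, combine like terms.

−46·k² + 236·k·n + 68·k + 120·n + 48 + 112·k²·n + 56·k·n² + 48·n² − 70·k³

(2 + 4·n − 2·k)·(7·k + 6)·(5·k + 2·n + 4)
= (14·k + 12 + 28·k·n + 24·n − 14·k² − 12·k)·(5·k + 2·n + 4)    [distributive law]
= (2·k + 12 + 28·k·n + 24·n − 14·k²)·(5·k + 2·n + 4)    [combine like terms]
= 10·k² + 4·k·n + 8·k + 60·k + 24·n + 48 + 140·k²·n + 56·k·n² + 112·k·n + 120·k·n + 48·n² + 96·n − 70·k³ − 28·k²·n − 56·k²    [distributive law]
= −46·k² + 236·k·n + 68·k + 120·n + 48 + 112·k²·n + 56·k·n² + 48·n² − 70·k³    [combine like terms]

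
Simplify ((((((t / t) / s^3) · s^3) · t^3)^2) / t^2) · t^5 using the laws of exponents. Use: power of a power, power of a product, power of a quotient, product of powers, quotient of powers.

((((((t / t) / s^3) · s^3) · t^3)^2) / t^2) · t^5
= ((((((t / t) / s^3) · s^3)^2) · ((t^3)^2)) / t^2) · t^5    [power of a product]
= ((((((t / t) / s^3)^2) · ((s^3)^2)) · ((t^3)^2)) / t^2) · t^5    [power of a product]
= ((((((t / t)^2) / ((s^3)^2)) · ((s^3)^2)) · ((t^3)^2)) / t^2) · t^5    [power of a quotient]
= ((((((t^2) / (t^2)) / ((s^3)^2)) · ((s^3)^2)) · ((t^3)^2)) / t^2) · t^5    [power of a quotient]
= ((((t^0 / ((s^3)^2)) · ((s^3)^2)) · ((t^3)^2)) / t^2) · t^5    [quotient of powers]
= ((((t^0 / s^6) · ((s^3)^2)) · ((t^3)^2)) / t^2) · t^5    [power of a power]
= ((((t^0 / s^6) · s^6) · ((t^3)^2)) / t^2) · t^5    [power of a power]
= ((((t^0 / s^6) · s^6) · t^6) / t^2) · t^5    [power of a power]
= t^9    [quotient of powers; product of powers]

t^9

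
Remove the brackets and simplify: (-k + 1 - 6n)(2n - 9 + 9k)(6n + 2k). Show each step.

(-k + 1 - 6n)(2n - 9 + 9k)(6n + 2k)
= (-2kn + 9k - 9k² + 2n - 9 + 9k - 12n² + 54n - 54kn)(6n + 2k)    [distributive law]
= (-56kn + 18k - 9k² + 56n - 9 - 12n²)(6n + 2k)    [combine like terms]
= -336kn² - 112k²n + 108kn + 36k² - 54k²n - 18k³ + 336n² + 112kn - 54n - 18k - 72n³ - 24kn²    [distributive law]
= -360kn² - 166k²n + 220kn + 36k² - 18k³ + 336n² - 54n - 18k - 72n³    [combine like terms]

-360kn² - 166k²n + 220kn + 36k² - 18k³ + 336n² - 54n - 18k - 72n³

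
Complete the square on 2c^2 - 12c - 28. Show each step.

2(c - 3)^2 - 46

2c^2 - 12c - 28
= 2(c^2 - 6c) - 28    [factor out 2 from the c-terms]
= 2(c^2 - 6c + 9 - 9) - 28    [add and subtract 9 inside the bracket]
= 2(c - 3)^2 - 18 - 28    [perfect-square identity]
= 2(c - 3)^2 - 46    [combine constants]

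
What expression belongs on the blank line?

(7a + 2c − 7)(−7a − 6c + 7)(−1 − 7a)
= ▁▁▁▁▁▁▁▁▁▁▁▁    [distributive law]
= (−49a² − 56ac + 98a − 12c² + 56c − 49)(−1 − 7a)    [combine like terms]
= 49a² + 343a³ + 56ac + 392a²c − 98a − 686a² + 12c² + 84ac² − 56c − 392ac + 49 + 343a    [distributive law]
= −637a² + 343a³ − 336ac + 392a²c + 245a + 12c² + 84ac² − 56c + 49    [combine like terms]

Applying distributive law to the line above:

(−49a² − 42ac + 49a − 14ac − 12c² + 14c + 49a + 42c − 49)(−1 − 7a)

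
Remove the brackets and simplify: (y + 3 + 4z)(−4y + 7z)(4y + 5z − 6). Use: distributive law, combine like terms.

(y + 3 + 4z)(−4y + 7z)(4y + 5z − 6)
= (−4y^2 + 7yz − 12y + 21z − 16yz + 28z^2)(4y + 5z − 6)    [distributive law]
= (−4y^2 − 9yz − 12y + 21z + 28z^2)(4y + 5z − 6)    [combine like terms]
= −16y^3 − 20y^2z + 24y^2 − 36y^2z − 45yz^2 + 54yz − 48y^2 − 60yz + 72y + 84yz + 105z^2 − 126z + 112yz^2 + 140z^3 − 168z^2    [distributive law]
= −16y^3 − 56y^2z − 24y^2 + 67yz^2 + 78yz + 72y − 63z^2 − 126z + 140z^3    [combine like terms]

−16y^3 − 56y^2z − 24y^2 + 67yz^2 + 78yz + 72y − 63z^2 − 126z + 140z^3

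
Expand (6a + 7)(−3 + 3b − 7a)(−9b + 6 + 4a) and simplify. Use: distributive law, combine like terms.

(6a + 7)(−3 + 3b − 7a)(−9b + 6 + 4a)
= (−18a + 18ab − 42a^2 − 21 + 21b − 49a)(−9b + 6 + 4a)    [distributive law]
= (−67a + 18ab − 42a^2 − 21 + 21b)(−9b + 6 + 4a)    [combine like terms]
= 603ab − 402a − 268a^2 − 162ab^2 + 108ab + 72a^2b + 378a^2b − 252a^2 − 168a^3 + 189b − 126 − 84a − 189b^2 + 126b + 84ab    [distributive law]
= 795ab − 486a − 520a^2 − 162ab^2 + 450a^2b − 168a^3 + 315b − 126 − 189b^2    [combine like terms]

795ab − 486a − 520a^2 − 162ab^2 + 450a^2b − 168a^3 + 315b − 126 − 189b^2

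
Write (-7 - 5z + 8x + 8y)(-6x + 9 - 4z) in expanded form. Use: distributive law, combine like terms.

114x - 63 - 17z - 2xz + 20z^2 - 48x^2 - 48xy + 72y - 32yz

(-7 - 5z + 8x + 8y)(-6x + 9 - 4z)
= 42x - 63 + 28z + 30xz - 45z + 20z^2 - 48x^2 + 72x - 32xz - 48xy + 72y - 32yz    [distributive law]
= 114x - 63 - 17z - 2xz + 20z^2 - 48x^2 - 48xy + 72y - 32yz    [combine like terms]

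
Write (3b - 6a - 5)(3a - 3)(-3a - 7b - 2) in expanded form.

99a^2b - 63ab^2 - 12ab + 63b^2 - 87b + 54a^3 + 27a^2 - 51a - 30

(3b - 6a - 5)(3a - 3)(-3a - 7b - 2)
= (9ab - 9b - 18a^2 + 18a - 15a + 15)(-3a - 7b - 2)    [distributive law]
= (9ab - 9b - 18a^2 + 3a + 15)(-3a - 7b - 2)    [combine like terms]
= -27a^2b - 63ab^2 - 18ab + 27ab + 63b^2 + 18b + 54a^3 + 126a^2b + 36a^2 - 9a^2 - 21ab - 6a - 45a - 105b - 30    [distributive law]
= 99a^2b - 63ab^2 - 12ab + 63b^2 - 87b + 54a^3 + 27a^2 - 51a - 30    [combine like terms]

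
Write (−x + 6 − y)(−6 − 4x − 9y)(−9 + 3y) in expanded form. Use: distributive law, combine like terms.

(−x + 6 − y)(−6 − 4x − 9y)(−9 + 3y)
= (6x + 4x^2 + 9xy − 36 − 24x − 54y + 6y + 4xy + 9y^2)(−9 + 3y)    [distributive law]
= (−18x + 4x^2 + 13xy − 36 − 48y + 9y^2)(−9 + 3y)    [combine like terms]
= 162x − 54xy − 36x^2 + 12x^2y − 117xy + 39xy^2 + 324 − 108y + 432y − 144y^2 − 81y^2 + 27y^3    [distributive law]
= 162x − 171xy − 36x^2 + 12x^2y + 39xy^2 + 324 + 324y − 225y^2 + 27y^3    [combine like terms]

162x − 171xy − 36x^2 + 12x^2y + 39xy^2 + 324 + 324y − 225y^2 + 27y^3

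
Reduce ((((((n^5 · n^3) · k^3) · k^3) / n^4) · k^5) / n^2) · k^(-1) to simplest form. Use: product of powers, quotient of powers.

k^10n^2

((((((n^5 · n^3) · k^3) · k^3) / n^4) · k^5) / n^2) · k^(-1)
= (((((n^8 · k^3) · k^3) / n^4) · k^5) / n^2) · k^(-1)    [product of powers]
= k^10n^2    [quotient of powers; product of powers]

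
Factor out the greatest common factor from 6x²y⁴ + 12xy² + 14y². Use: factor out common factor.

2y²(3x²y² + 6x + 7)

6x²y⁴ + 12xy² + 14y²
= 2(3x²y⁴ + 6xy² + 7y²)    [factor out 2]
= 2y²(3x²y² + 6x + 7)    [factor out y²]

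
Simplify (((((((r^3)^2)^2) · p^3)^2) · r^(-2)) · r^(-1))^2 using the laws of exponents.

(((((((r^3)^2)^2) · p^3)^2) · r^(-2)) · r^(-1))^2
= (((((((r^3)^2)^2) · p^3)^2) · r^(-2))^2) · ((r^(-1))^2)    [power of a product]
= (((((((r^3)^2)^2) · p^3)^2)^2) · ((r^(-2))^2)) · ((r^(-1))^2)    [power of a product]
= ((((((r^3)^2)^2) · p^3)^4) · ((r^(-2))^2)) · ((r^(-1))^2)    [power of a power]
= ((((((r^3)^2)^2)^4) · ((p^3)^4)) · ((r^(-2))^2)) · ((r^(-1))^2)    [power of a product]
= (((((r^3)^2)^8) · ((p^3)^4)) · ((r^(-2))^2)) · ((r^(-1))^2)    [power of a power]
= ((((r^3)^16) · ((p^3)^4)) · ((r^(-2))^2)) · ((r^(-1))^2)    [power of a power]
= ((r^48 · ((p^3)^4)) · ((r^(-2))^2)) · ((r^(-1))^2)    [power of a power]
= ((r^48 · p^12) · ((r^(-2))^2)) · ((r^(-1))^2)    [power of a power]
= ((r^48 · p^12) · r^(-4)) · ((r^(-1))^2)    [power of a power]
= ((r^48 · p^12) · r^(-4)) · r^(-2)    [power of a power]
= p^12r^42    [product of powers]

p^12r^42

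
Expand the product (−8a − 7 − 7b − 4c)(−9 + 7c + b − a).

(−8a − 7 − 7b − 4c)(−9 + 7c + b − a)
= 72a − 56ac − 8ab + 8a^2 + 63 − 49c − 7b + 7a + 63b − 49bc − 7b^2 + 7ab + 36c − 28c^2 − 4bc + 4ac    [distributive law]
= 79a − 52ac − ab + 8a^2 + 63 − 13c + 56b − 53bc − 7b^2 − 28c^2    [combine like terms]

79a − 52ac − ab + 8a^2 + 63 − 13c + 56b − 53bc − 7b^2 − 28c^2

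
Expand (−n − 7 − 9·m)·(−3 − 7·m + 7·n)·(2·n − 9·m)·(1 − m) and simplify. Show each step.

−92·n^2 + 43·m·n^2 + 524·m·n + 64·m^2·n + 49·m^2·n^2 − 630·m^3·n − 14·n^3 + 14·m·n^3 + 42·n − 189·m − 495·m^2 + 117·m^3 + 567·m^4

(−n − 7 − 9·m)·(−3 − 7·m + 7·n)·(2·n − 9·m)·(1 − m)
= (3·n + 7·m·n − 7·n^2 + 21 + 49·m − 49·n + 27·m + 63·m^2 − 63·m·n)·(2·n − 9·m)·(1 − m)    [distributive law]
= (−46·n − 56·m·n − 7·n^2 + 21 + 76·m + 63·m^2)·(2·n − 9·m)·(1 − m)    [combine like terms]
= (−92·n^2 + 414·m·n − 112·m·n^2 + 504·m^2·n − 14·n^3 + 63·m·n^2 + 42·n − 189·m + 152·m·n − 684·m^2 + 126·m^2·n − 567·m^3)·(1 − m)    [distributive law]
= (−92·n^2 + 566·m·n − 49·m·n^2 + 630·m^2·n − 14·n^3 + 42·n − 189·m − 684·m^2 − 567·m^3)·(1 − m)    [combine like terms]
= −92·n^2 + 92·m·n^2 + 566·m·n − 566·m^2·n − 49·m·n^2 + 49·m^2·n^2 + 630·m^2·n − 630·m^3·n − 14·n^3 + 14·m·n^3 + 42·n − 42·m·n − 189·m + 189·m^2 − 684·m^2 + 684·m^3 − 567·m^3 + 567·m^4    [distributive law]
= −92·n^2 + 43·m·n^2 + 524·m·n + 64·m^2·n + 49·m^2·n^2 − 630·m^3·n − 14·n^3 + 14·m·n^3 + 42·n − 189·m − 495·m^2 + 117·m^3 + 567·m^4    [combine like terms]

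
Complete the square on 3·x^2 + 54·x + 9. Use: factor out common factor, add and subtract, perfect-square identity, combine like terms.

3·x^2 + 54·x + 9
= 3(x^2 + 18·x) + 9    [factor out 3 from the x-terms]
= 3(x^2 + 18·x + 81 − 81) + 9    [add and subtract 81 inside the bracket]
= 3(x + 9)^2 − 243 + 9    [perfect-square identity]
= 3(x + 9)^2 − 234    [combine constants]

3(x + 9)^2 − 234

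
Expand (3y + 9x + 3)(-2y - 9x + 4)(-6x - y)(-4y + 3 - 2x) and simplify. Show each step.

-336xy³ + 435xy² - 1566x²y² - 24y⁴ + 42y³ + 1359x²y - 2646x³y + 177xy + 30y² + 1566x³ - 972x⁴ - 18x² - 216x - 36y

(3y + 9x + 3)(-2y - 9x + 4)(-6x - y)(-4y + 3 - 2x)
= (-6y² - 27xy + 12y - 18xy - 81x² + 36x - 6y - 27x + 12)(-6x - y)(-4y + 3 - 2x)    [distributive law]
= (-6y² - 45xy + 6y - 81x² + 9x + 12)(-6x - y)(-4y + 3 - 2x)    [combine like terms]
= (36xy² + 6y³ + 270x²y + 45xy² - 36xy - 6y² + 486x³ + 81x²y - 54x² - 9xy - 72x - 12y)(-4y + 3 - 2x)    [distributive law]
= (81xy² + 6y³ + 351x²y - 45xy - 6y² + 486x³ - 54x² - 72x - 12y)(-4y + 3 - 2x)    [combine like terms]
= -324xy³ + 243xy² - 162x²y² - 24y⁴ + 18y³ - 12xy³ - 1404x²y² + 1053x²y - 702x³y + 180xy² - 135xy + 90x²y + 24y³ - 18y² + 12xy² - 1944x³y + 1458x³ - 972x⁴ + 216x²y - 162x² + 108x³ + 288xy - 216x + 144x² + 48y² - 36y + 24xy    [distributive law]
= -336xy³ + 435xy² - 1566x²y² - 24y⁴ + 42y³ + 1359x²y - 2646x³y + 177xy + 30y² + 1566x³ - 972x⁴ - 18x² - 216x - 36y    [combine like terms]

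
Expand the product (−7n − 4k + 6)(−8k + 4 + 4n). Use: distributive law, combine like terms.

40kn − 4n − 28n² + 32k² − 64k + 24

(−7n − 4k + 6)(−8k + 4 + 4n)
= 56kn − 28n − 28n² + 32k² − 16k − 16kn − 48k + 24 + 24n    [distributive law]
= 40kn − 4n − 28n² + 32k² − 64k + 24    [combine like terms]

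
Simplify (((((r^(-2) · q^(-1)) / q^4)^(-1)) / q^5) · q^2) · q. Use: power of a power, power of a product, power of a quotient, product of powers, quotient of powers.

(((((r^(-2) · q^(-1)) / q^4)^(-1)) / q^5) · q^2) · q
= (((((r^(-2) · q^(-1))^(-1)) / ((q^4)^(-1))) / q^5) · q^2) · q    [power of a quotient]
= ((((((r^(-2))^(-1)) · ((q^(-1))^(-1))) / ((q^4)^(-1))) / q^5) · q^2) · q    [power of a product]
= ((((r^2 · ((q^(-1))^(-1))) / ((q^4)^(-1))) / q^5) · q^2) · q    [power of a power]
= ((((r^2 · q) / ((q^4)^(-1))) / q^5) · q^2) · q    [power of a power]
= ((((r^2 · q) / q^(-4)) / q^5) · q^2) · q    [power of a power]
= q^3r^2    [quotient of powers; product of powers]

q^3r^2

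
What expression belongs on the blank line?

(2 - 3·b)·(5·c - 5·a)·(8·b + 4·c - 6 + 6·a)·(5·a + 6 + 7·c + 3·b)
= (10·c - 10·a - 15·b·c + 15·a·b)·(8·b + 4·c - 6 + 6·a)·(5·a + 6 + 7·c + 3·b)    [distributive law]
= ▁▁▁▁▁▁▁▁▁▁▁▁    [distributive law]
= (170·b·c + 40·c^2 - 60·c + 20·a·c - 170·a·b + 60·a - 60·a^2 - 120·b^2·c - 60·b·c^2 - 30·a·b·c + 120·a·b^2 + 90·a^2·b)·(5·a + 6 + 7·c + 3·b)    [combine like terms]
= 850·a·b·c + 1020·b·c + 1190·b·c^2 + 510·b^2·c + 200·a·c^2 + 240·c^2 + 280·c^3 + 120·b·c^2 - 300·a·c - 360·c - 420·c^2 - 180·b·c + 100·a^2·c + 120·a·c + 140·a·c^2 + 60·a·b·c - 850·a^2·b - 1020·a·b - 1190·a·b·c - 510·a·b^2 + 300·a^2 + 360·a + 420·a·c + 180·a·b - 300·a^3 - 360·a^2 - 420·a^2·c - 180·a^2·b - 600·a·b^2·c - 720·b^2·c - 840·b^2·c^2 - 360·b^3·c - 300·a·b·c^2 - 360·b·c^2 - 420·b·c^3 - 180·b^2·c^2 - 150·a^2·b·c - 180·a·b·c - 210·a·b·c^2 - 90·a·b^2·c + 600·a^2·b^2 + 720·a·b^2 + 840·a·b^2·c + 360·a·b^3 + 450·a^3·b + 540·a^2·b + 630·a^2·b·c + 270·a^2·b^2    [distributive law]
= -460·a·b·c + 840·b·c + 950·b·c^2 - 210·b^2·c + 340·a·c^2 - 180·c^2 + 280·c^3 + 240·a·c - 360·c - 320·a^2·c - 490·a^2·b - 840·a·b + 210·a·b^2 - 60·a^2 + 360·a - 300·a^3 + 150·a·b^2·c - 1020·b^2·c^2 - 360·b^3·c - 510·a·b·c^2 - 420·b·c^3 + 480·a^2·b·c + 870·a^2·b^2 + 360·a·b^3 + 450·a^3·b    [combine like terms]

After distributive law, the bracketed line is:

(80·b·c + 40·c^2 - 60·c + 60·a·c - 80·a·b - 40·a·c + 60·a - 60·a^2 - 120·b^2·c - 60·b·c^2 + 90·b·c - 90·a·b·c + 120·a·b^2 + 60·a·b·c - 90·a·b + 90·a^2·b)·(5·a + 6 + 7·c + 3·b)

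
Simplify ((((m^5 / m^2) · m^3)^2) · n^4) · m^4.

m^16n^4

((((m^5 / m^2) · m^3)^2) · n^4) · m^4
= ((((m^5 / m^2)^2) · ((m^3)^2)) · n^4) · m^4    [power of a product]
= (((((m^5)^2) / ((m^2)^2)) · ((m^3)^2)) · n^4) · m^4    [power of a quotient]
= (((m^10 / ((m^2)^2)) · ((m^3)^2)) · n^4) · m^4    [power of a power]
= (((m^10 / m^4) · ((m^3)^2)) · n^4) · m^4    [power of a power]
= ((m^6 · ((m^3)^2)) · n^4) · m^4    [quotient of powers]
= ((m^6 · m^6) · n^4) · m^4    [power of a power]
= (m^12 · n^4) · m^4    [product of powers]
= m^16n^4    [product of powers]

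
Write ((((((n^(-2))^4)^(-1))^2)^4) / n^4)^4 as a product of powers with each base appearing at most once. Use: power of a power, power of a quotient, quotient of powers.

n^240

((((((n^(-2))^4)^(-1))^2)^4) / n^4)^4
= ((((((n^(-2))^4)^(-1))^2)^4)^4) / ((n^4)^4)    [power of a quotient]
= (((((n^(-2))^4)^(-1))^2)^16) / ((n^4)^4)    [power of a power]
= ((((n^(-2))^4)^(-1))^32) / ((n^4)^4)    [power of a power]
= (((n^(-2))^4)^(-32)) / ((n^4)^4)    [power of a power]
= ((n^(-2))^(-128)) / ((n^4)^4)    [power of a power]
= n^256 / ((n^4)^4)    [power of a power]
= n^256 / n^16    [power of a power]
= n^240    [quotient of powers]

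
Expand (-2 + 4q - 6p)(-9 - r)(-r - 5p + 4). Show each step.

-10r + 126p + 72 - 2r^2 - 40pr + 20qr + 180pq - 144q + 4qr^2 + 20pqr - 270p^2 - 6pr^2 - 30p^2r

(-2 + 4q - 6p)(-9 - r)(-r - 5p + 4)
= (18 + 2r - 36q - 4qr + 54p + 6pr)(-r - 5p + 4)    [distributive law]
= -18r - 90p + 72 - 2r^2 - 10pr + 8r + 36qr + 180pq - 144q + 4qr^2 + 20pqr - 16qr - 54pr - 270p^2 + 216p - 6pr^2 - 30p^2r + 24pr    [distributive law]
= -10r + 126p + 72 - 2r^2 - 40pr + 20qr + 180pq - 144q + 4qr^2 + 20pqr - 270p^2 - 6pr^2 - 30p^2r    [combine like terms]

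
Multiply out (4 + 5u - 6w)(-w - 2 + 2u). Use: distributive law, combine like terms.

8w - 8 - 2u - 17uw + 10u^2 + 6w^2

(4 + 5u - 6w)(-w - 2 + 2u)
= -4w - 8 + 8u - 5uw - 10u + 10u^2 + 6w^2 + 12w - 12uw    [distributive law]
= 8w - 8 - 2u - 17uw + 10u^2 + 6w^2    [combine like terms]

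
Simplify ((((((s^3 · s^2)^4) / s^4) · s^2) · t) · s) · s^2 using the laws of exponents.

((((((s^3 · s^2)^4) / s^4) · s^2) · t) · s) · s^2
= (((((((s^3)^4) · ((s^2)^4)) / s^4) · s^2) · t) · s) · s^2    [power of a product]
= (((((s^12 · ((s^2)^4)) / s^4) · s^2) · t) · s) · s^2    [power of a power]
= (((((s^12 · s^8) / s^4) · s^2) · t) · s) · s^2    [power of a power]
= ((((s^20 / s^4) · s^2) · t) · s) · s^2    [product of powers]
= (((s^16 · s^2) · t) · s) · s^2    [quotient of powers]
= ((s^18 · t) · s) · s^2    [product of powers]
= s^21t    [product of powers]

s^21t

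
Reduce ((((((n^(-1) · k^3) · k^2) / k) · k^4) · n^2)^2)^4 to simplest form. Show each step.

k^64·n^8

((((((n^(-1) · k^3) · k^2) / k) · k^4) · n^2)^2)^4
= (((((n^(-1) · k^3) · k^2) / k) · k^4) · n^2)^8    [power of a power]
= (((((n^(-1) · k^3) · k^2) / k) · k^4)^8) · ((n^2)^8)    [power of a product]
= (((((n^(-1) · k^3) · k^2) / k)^8) · ((k^4)^8)) · ((n^2)^8)    [power of a product]
= (((((n^(-1) · k^3) · k^2)^8) / (k^8)) · ((k^4)^8)) · ((n^2)^8)    [power of a quotient]
= (((((n^(-1) · k^3)^8) · ((k^2)^8)) / (k^8)) · ((k^4)^8)) · ((n^2)^8)    [power of a product]
= ((((((n^(-1))^8) · ((k^3)^8)) · ((k^2)^8)) / (k^8)) · ((k^4)^8)) · ((n^2)^8)    [power of a product]
= ((((n^(-8) · ((k^3)^8)) · ((k^2)^8)) / (k^8)) · ((k^4)^8)) · ((n^2)^8)    [power of a power]
= ((((n^(-8) · k^24) · ((k^2)^8)) / (k^8)) · ((k^4)^8)) · ((n^2)^8)    [power of a power]
= ((((n^(-8) · k^24) · k^16) / (k^8)) · ((k^4)^8)) · ((n^2)^8)    [power of a power]
= ((((n^(-8) · k^24) · k^16) / k^8) · k^32) · ((n^2)^8)    [power of a power]
= ((((n^(-8) · k^24) · k^16) / k^8) · k^32) · n^16    [power of a power]
= k^64·n^8    [quotient of powers; product of powers]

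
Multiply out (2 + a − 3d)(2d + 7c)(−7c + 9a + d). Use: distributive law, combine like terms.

(2 + a − 3d)(2d + 7c)(−7c + 9a + d)
= (4d + 14c + 2ad + 7ac − 6d^2 − 21cd)(−7c + 9a + d)    [distributive law]
= −28cd + 36ad + 4d^2 − 98c^2 + 126ac + 14cd − 14acd + 18a^2d + 2ad^2 − 49ac^2 + 63a^2c + 7acd + 42cd^2 − 54ad^2 − 6d^3 + 147c^2d − 189acd − 21cd^2    [distributive law]
= −14cd + 36ad + 4d^2 − 98c^2 + 126ac − 196acd + 18a^2d − 52ad^2 − 49ac^2 + 63a^2c + 21cd^2 − 6d^3 + 147c^2d    [combine like terms]

−14cd + 36ad + 4d^2 − 98c^2 + 126ac − 196acd + 18a^2d − 52ad^2 − 49ac^2 + 63a^2c + 21cd^2 − 6d^3 + 147c^2d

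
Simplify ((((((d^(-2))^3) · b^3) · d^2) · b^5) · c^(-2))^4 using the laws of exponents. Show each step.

((((((d^(-2))^3) · b^3) · d^2) · b^5) · c^(-2))^4
= ((((((d^(-2))^3) · b^3) · d^2) · b^5)^4) · ((c^(-2))^4)    [power of a product]
= ((((((d^(-2))^3) · b^3) · d^2)^4) · ((b^5)^4)) · ((c^(-2))^4)    [power of a product]
= ((((((d^(-2))^3) · b^3)^4) · ((d^2)^4)) · ((b^5)^4)) · ((c^(-2))^4)    [power of a product]
= ((((((d^(-2))^3)^4) · ((b^3)^4)) · ((d^2)^4)) · ((b^5)^4)) · ((c^(-2))^4)    [power of a product]
= (((((d^(-2))^12) · ((b^3)^4)) · ((d^2)^4)) · ((b^5)^4)) · ((c^(-2))^4)    [power of a power]
= (((d^(-24) · ((b^3)^4)) · ((d^2)^4)) · ((b^5)^4)) · ((c^(-2))^4)    [power of a power]
= (((d^(-24) · b^12) · ((d^2)^4)) · ((b^5)^4)) · ((c^(-2))^4)    [power of a power]
= (((d^(-24) · b^12) · d^8) · ((b^5)^4)) · ((c^(-2))^4)    [power of a power]
= (((d^(-24) · b^12) · d^8) · b^20) · ((c^(-2))^4)    [power of a power]
= (((d^(-24) · b^12) · d^8) · b^20) · c^(-8)    [power of a power]
= b^32·c^(-8)·d^(-16)    [product of powers]

b^32·c^(-8)·d^(-16)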